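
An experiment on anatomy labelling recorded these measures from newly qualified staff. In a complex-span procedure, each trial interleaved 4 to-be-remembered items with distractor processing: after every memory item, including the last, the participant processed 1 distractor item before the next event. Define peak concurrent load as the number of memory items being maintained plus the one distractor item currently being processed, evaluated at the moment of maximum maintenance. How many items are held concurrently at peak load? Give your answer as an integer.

Maintenance is greatest during the distractor(s) after memory item 4: all 4 memory items are being held.
One distractor item is concurrently being processed.
Peak concurrent load = 4 + 1 = 5 items.

5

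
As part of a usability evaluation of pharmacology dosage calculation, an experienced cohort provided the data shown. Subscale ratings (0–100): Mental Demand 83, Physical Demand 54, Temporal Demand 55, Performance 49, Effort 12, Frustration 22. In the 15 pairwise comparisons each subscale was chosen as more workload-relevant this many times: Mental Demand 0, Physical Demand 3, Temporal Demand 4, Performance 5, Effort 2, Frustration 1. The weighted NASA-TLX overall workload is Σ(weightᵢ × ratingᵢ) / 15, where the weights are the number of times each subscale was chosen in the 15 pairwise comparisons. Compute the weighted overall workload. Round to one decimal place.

The tallies are the weights (they sum to 15).
Weighted sum = 0·83 + 3·54 + 4·55 + 5·49 + 2·12 + 1·22
            = 0 + 162 + 220 + 245 + 24 + 22 = 673.
Overall workload = 673 / 15 = 44.8667 ≈ 44.9.

44.9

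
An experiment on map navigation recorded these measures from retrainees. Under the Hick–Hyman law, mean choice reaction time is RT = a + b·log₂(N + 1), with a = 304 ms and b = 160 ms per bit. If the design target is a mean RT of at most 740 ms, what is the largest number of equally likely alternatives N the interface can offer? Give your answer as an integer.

Set 304 + 160·log₂(N + 1) ≤ 740.
log₂(N + 1) ≤ (740 − 304) / 160 = 2.7250.
N + 1 ≤ 2^2.7250 = 6.6116.
N ≤ 5.6116, so the largest integer N is 5.

5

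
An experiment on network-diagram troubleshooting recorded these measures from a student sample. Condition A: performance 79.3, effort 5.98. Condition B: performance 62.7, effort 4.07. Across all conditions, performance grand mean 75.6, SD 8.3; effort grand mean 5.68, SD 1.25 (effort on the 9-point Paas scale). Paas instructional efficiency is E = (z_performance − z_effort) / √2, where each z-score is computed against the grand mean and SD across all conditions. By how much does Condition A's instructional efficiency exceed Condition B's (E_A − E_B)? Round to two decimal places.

0.33

Condition A: z_P = (79.3 − 75.6)/8.3 = 0.4458; z_E = (5.98 − 5.68)/1.25 = 0.2400; E_A = (0.4458 − 0.2400)/√2 = 0.1455.
Condition B: z_P = (62.7 − 75.6)/8.3 = -1.5542; z_E = (4.07 − 5.68)/1.25 = -1.2880; E_B = (-1.5542 − (-1.2880))/√2 = -0.1882.
E_A − E_B = 0.1455 − (-0.1882) = 0.3337 ≈ 0.33.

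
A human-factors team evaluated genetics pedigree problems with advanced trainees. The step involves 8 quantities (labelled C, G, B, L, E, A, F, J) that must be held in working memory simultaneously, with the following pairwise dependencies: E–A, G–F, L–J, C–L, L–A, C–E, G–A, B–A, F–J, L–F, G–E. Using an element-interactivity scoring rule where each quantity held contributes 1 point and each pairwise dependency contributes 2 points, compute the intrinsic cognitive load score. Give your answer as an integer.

Count of quantities held simultaneously: 8.
Count of pairwise dependencies listed: 11.
Element contribution: 8 × 1 = 8.
Interaction contribution: 11 × 2 = 22.
Intrinsic load = 8 + 22 = 30.

30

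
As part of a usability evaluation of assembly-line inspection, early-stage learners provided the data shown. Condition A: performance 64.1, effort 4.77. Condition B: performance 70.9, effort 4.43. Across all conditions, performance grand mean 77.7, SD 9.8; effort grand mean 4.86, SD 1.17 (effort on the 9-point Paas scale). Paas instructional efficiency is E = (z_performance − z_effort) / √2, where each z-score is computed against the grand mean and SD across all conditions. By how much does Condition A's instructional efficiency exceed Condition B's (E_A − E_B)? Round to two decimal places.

-0.70

Condition A: z_P = (64.1 − 77.7)/9.8 = -1.3878; z_E = (4.77 − 4.86)/1.17 = -0.0769; E_A = (-1.3878 − (-0.0769))/√2 = -0.9269.
Condition B: z_P = (70.9 − 77.7)/9.8 = -0.6939; z_E = (4.43 − 4.86)/1.17 = -0.3675; E_B = (-0.6939 − (-0.3675))/√2 = -0.2308.
E_A − E_B = -0.9269 − (-0.2308) = -0.6961 ≈ -0.70.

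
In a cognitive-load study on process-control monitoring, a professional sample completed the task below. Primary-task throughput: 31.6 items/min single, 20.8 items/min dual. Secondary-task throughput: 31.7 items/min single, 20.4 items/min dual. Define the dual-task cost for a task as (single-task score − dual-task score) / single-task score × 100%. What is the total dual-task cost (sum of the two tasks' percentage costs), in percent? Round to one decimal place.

69.8

Primary cost = (31.6 − 20.8) / 31.6 × 100% = 34.1772%.
Secondary cost = (31.7 − 20.4) / 31.7 × 100% = 35.6467%.
Total = 34.1772% + 35.6467% = 69.8239% ≈ 69.8%.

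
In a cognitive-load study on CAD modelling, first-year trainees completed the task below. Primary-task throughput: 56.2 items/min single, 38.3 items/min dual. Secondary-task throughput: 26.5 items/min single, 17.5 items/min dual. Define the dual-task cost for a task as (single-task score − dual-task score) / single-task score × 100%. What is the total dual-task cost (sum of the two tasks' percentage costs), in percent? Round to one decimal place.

65.8

Primary cost = (56.2 − 38.3) / 56.2 × 100% = 31.8505%.
Secondary cost = (26.5 − 17.5) / 26.5 × 100% = 33.9623%.
Total = 31.8505% + 33.9623% = 65.8128% ≈ 65.8%.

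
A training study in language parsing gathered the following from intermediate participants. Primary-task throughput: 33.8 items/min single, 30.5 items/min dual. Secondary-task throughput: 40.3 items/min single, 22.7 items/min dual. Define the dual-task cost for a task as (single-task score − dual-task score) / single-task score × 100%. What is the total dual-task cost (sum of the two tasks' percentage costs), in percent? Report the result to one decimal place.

53.4

Primary cost = (33.8 − 30.5) / 33.8 × 100% = 9.7633%.
Secondary cost = (40.3 − 22.7) / 40.3 × 100% = 43.6725%.
Total = 9.7633% + 43.6725% = 53.4358% ≈ 53.4%.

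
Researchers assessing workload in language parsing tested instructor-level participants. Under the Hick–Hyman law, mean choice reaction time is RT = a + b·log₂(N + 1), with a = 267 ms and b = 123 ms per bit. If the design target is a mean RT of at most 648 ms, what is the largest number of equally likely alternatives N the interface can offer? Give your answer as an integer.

Set 267 + 123·log₂(N + 1) ≤ 648.
log₂(N + 1) ≤ (648 − 267) / 123 = 3.0976.
N + 1 ≤ 2^3.0976 = 8.5599.
N ≤ 7.5599, so the largest integer N is 7.

7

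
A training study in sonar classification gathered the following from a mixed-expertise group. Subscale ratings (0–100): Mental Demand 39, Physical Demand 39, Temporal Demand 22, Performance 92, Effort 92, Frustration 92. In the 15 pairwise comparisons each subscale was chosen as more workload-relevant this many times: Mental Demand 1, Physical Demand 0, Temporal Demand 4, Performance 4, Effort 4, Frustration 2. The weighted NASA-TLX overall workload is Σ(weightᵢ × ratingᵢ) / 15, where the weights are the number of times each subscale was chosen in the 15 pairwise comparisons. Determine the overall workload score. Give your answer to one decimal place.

The tallies are the weights (they sum to 15).
Weighted sum = 1·39 + 0·39 + 4·22 + 4·92 + 4·92 + 2·92
            = 39 + 0 + 88 + 368 + 368 + 184 = 1047.
Overall workload = 1047 / 15 = 69.8000 ≈ 69.8.

69.8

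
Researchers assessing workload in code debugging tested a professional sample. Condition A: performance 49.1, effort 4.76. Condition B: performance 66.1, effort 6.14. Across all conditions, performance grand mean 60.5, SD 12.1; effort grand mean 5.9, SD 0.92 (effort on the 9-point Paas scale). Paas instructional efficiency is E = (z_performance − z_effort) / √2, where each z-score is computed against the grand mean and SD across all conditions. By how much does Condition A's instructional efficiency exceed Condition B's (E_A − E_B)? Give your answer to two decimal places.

0.07

Condition A: z_P = (49.1 − 60.5)/12.1 = -0.9421; z_E = (4.76 − 5.9)/0.92 = -1.2391; E_A = (-0.9421 − (-1.2391))/√2 = 0.2100.
Condition B: z_P = (66.1 − 60.5)/12.1 = 0.4628; z_E = (6.14 − 5.9)/0.92 = 0.2609; E_B = (0.4628 − 0.2609)/√2 = 0.1428.
E_A − E_B = 0.2100 − 0.1428 = 0.0672 ≈ 0.07.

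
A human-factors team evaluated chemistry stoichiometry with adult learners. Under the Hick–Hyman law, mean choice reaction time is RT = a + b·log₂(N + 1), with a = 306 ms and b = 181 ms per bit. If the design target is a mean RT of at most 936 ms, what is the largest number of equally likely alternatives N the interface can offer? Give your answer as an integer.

Set 306 + 181·log₂(N + 1) ≤ 936.
log₂(N + 1) ≤ (936 − 306) / 181 = 3.4807.
N + 1 ≤ 2^3.4807 = 11.1634.
N ≤ 10.1634, so the largest integer N is 10.

10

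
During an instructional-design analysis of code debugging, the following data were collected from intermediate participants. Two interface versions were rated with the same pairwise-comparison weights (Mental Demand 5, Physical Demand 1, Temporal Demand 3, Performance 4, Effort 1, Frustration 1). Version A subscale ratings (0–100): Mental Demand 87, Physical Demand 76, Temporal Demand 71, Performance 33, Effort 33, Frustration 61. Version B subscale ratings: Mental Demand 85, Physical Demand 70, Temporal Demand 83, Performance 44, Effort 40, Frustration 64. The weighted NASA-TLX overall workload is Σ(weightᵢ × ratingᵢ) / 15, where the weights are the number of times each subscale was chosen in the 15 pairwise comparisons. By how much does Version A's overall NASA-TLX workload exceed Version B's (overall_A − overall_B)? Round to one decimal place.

Version A weighted sum = 5·87 + 1·76 + 3·71 + 4·33 + 1·33 + 1·61 = 435 + 76 + 213 + 132 + 33 + 61 = 950; overall_A = 950/15 = 63.3333.
Version B weighted sum = 5·85 + 1·70 + 3·83 + 4·44 + 1·40 + 1·64 = 425 + 70 + 249 + 176 + 40 + 64 = 1024; overall_B = 1024/15 = 68.2667.
Difference = 63.3333 − 68.2667 = -4.9334 ≈ -4.9.

-4.9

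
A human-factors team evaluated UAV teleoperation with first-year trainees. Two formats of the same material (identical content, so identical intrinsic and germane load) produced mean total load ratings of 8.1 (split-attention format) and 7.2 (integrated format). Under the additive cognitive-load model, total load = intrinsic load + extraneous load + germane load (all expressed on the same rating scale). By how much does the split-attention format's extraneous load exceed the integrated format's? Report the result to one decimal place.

Intrinsic and germane load are equal across formats, so the difference in total load equals the difference in extraneous load.
Extraneous-load difference = 8.1 − 7.2 = 0.9.

0.9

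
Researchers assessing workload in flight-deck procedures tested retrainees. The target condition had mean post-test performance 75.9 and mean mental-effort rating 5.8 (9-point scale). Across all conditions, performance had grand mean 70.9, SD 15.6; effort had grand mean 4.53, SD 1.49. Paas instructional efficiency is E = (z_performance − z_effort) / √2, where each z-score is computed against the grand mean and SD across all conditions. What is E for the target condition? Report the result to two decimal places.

-0.38

z_performance = (75.9 − 70.9) / 15.6 = 5.0000 / 15.6 = 0.3205.
z_effort = (5.8 − 4.53) / 1.49 = 1.2700 / 1.49 = 0.8523.
z_P − z_E = 0.3205 − 0.8523 = -0.5318.
E = -0.5318 / √2 = -0.5318 / 1.41421 = -0.3760 ≈ -0.38.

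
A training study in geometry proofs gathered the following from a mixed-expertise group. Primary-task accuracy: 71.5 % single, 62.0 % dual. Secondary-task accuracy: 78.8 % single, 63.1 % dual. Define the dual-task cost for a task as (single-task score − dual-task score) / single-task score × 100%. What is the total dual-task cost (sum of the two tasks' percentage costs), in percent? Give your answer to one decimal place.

33.2

Primary cost = (71.5 − 62.0) / 71.5 × 100% = 13.2867%.
Secondary cost = (78.8 − 63.1) / 78.8 × 100% = 19.9239%.
Total = 13.2867% + 19.9239% = 33.2106% ≈ 33.2%.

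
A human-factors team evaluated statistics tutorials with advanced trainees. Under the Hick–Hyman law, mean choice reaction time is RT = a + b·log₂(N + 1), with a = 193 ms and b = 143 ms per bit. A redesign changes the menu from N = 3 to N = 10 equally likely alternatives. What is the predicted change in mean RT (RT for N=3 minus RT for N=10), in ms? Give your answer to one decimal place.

RT(3) = 193 + 143·log₂(4) = 193 + 143·2.0000 = 479.0000 ms.
RT(10) = 193 + 143·log₂(11) = 193 + 143·3.4594 = 687.6942 ms.
Difference = 479.0000 − 687.6942 = -208.6942 ≈ -208.7 ms.

-208.7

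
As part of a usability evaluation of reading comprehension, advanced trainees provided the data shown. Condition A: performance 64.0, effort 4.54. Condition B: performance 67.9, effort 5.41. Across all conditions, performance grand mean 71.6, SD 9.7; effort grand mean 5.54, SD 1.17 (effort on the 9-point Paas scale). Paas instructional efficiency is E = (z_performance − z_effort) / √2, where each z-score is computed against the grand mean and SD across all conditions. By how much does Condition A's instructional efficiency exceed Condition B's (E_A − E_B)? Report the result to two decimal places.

0.24

Condition A: z_P = (64.0 − 71.6)/9.7 = -0.7835; z_E = (4.54 − 5.54)/1.17 = -0.8547; E_A = (-0.7835 − (-0.8547))/√2 = 0.0503.
Condition B: z_P = (67.9 − 71.6)/9.7 = -0.3814; z_E = (5.41 − 5.54)/1.17 = -0.1111; E_B = (-0.3814 − (-0.1111))/√2 = -0.1911.
E_A − E_B = 0.0503 − (-0.1911) = 0.2414 ≈ 0.24.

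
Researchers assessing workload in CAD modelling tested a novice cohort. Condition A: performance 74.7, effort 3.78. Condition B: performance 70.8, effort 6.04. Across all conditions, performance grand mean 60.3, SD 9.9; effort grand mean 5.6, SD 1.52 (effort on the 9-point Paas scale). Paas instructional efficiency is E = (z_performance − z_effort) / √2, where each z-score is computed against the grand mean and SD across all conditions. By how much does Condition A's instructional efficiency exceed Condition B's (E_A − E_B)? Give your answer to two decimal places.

Condition A: z_P = (74.7 − 60.3)/9.9 = 1.4545; z_E = (3.78 − 5.6)/1.52 = -1.1974; E_A = (1.4545 − (-1.1974))/√2 = 1.8752.
Condition B: z_P = (70.8 − 60.3)/9.9 = 1.0606; z_E = (6.04 − 5.6)/1.52 = 0.2895; E_B = (1.0606 − 0.2895)/√2 = 0.5453.
E_A − E_B = 1.8752 − 0.5453 = 1.3299 ≈ 1.33.

1.33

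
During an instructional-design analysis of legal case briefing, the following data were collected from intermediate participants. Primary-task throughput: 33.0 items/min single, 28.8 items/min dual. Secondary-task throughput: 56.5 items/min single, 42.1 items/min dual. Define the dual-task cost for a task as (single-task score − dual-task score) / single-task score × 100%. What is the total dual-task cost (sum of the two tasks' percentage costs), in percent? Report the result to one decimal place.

Primary cost = (33.0 − 28.8) / 33.0 × 100% = 12.7273%.
Secondary cost = (56.5 − 42.1) / 56.5 × 100% = 25.4867%.
Total = 12.7273% + 25.4867% = 38.2140% ≈ 38.2%.

38.2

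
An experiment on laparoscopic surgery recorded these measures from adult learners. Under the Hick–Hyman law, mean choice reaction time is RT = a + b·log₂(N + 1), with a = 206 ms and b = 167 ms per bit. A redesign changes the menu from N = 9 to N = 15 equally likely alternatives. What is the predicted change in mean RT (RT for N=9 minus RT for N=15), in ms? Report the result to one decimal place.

-113.2

RT(9) = 206 + 167·log₂(10) = 206 + 167·3.3219 = 760.7573 ms.
RT(15) = 206 + 167·log₂(16) = 206 + 167·4.0000 = 874.0000 ms.
Difference = 760.7573 − 874.0000 = -113.2427 ≈ -113.2 ms.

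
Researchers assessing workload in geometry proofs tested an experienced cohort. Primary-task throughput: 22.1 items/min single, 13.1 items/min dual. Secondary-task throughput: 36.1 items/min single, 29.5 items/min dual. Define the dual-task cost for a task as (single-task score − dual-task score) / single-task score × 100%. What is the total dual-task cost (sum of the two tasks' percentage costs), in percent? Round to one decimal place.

Primary cost = (22.1 − 13.1) / 22.1 × 100% = 40.7240%.
Secondary cost = (36.1 − 29.5) / 36.1 × 100% = 18.2825%.
Total = 40.7240% + 18.2825% = 59.0065% ≈ 59.0%.

59.0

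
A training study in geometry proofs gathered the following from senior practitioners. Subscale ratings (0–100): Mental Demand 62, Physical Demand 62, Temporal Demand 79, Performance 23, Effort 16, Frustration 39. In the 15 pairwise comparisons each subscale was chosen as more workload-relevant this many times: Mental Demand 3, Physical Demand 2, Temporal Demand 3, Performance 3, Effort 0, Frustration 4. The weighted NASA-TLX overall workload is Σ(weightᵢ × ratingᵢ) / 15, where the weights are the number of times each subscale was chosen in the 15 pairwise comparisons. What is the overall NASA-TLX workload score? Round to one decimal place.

The tallies are the weights (they sum to 15).
Weighted sum = 3·62 + 2·62 + 3·79 + 3·23 + 0·16 + 4·39
            = 186 + 124 + 237 + 69 + 0 + 156 = 772.
Overall workload = 772 / 15 = 51.4667 ≈ 51.5.

51.5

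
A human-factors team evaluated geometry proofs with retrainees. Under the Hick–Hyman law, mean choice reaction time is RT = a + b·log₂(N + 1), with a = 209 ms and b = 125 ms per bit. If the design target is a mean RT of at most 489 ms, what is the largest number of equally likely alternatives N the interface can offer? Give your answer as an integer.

3

Set 209 + 125·log₂(N + 1) ≤ 489.
log₂(N + 1) ≤ (489 − 209) / 125 = 2.2400.
N + 1 ≤ 2^2.2400 = 4.7240.
N ≤ 3.7240, so the largest integer N is 3.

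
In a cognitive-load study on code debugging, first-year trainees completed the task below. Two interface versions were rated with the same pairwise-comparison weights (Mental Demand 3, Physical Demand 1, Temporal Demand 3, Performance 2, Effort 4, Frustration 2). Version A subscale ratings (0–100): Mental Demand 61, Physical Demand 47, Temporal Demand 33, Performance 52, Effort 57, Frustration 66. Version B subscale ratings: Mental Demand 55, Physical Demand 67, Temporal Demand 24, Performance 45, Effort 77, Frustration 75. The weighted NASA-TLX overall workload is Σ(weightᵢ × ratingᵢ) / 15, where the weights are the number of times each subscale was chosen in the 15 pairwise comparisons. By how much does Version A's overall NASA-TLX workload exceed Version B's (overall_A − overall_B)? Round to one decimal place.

-3.9

Version A weighted sum = 3·61 + 1·47 + 3·33 + 2·52 + 4·57 + 2·66 = 183 + 47 + 99 + 104 + 228 + 132 = 793; overall_A = 793/15 = 52.8667.
Version B weighted sum = 3·55 + 1·67 + 3·24 + 2·45 + 4·77 + 2·75 = 165 + 67 + 72 + 90 + 308 + 150 = 852; overall_B = 852/15 = 56.8000.
Difference = 52.8667 − 56.8000 = -3.9333 ≈ -3.9.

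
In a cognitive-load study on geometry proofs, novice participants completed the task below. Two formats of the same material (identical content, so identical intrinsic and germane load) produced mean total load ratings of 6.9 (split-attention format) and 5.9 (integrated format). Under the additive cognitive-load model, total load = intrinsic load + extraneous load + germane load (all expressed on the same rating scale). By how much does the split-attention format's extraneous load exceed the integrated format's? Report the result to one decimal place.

Intrinsic and germane load are equal across formats, so the difference in total load equals the difference in extraneous load.
Extraneous-load difference = 6.9 − 5.9 = 1.0.

1.0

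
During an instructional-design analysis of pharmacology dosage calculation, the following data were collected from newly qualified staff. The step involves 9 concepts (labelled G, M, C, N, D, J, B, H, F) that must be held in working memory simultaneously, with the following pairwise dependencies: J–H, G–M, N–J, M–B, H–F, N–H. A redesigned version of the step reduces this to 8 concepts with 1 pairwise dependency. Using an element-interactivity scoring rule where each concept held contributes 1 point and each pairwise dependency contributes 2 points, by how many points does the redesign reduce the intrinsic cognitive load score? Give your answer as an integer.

Original: 9 × 1 + 6 × 2 = 9 + 12 = 21.
Redesigned: 8 × 1 + 1 × 2 = 8 + 2 = 10.
Reduction = 21 − 10 = 11.

11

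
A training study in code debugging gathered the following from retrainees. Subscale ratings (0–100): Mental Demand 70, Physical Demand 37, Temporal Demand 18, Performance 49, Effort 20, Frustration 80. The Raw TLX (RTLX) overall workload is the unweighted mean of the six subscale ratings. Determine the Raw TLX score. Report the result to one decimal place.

45.7

Sum of ratings = 70 + 37 + 18 + 49 + 20 + 80 = 274.
RTLX = 274 / 6 = 45.6667 ≈ 45.7.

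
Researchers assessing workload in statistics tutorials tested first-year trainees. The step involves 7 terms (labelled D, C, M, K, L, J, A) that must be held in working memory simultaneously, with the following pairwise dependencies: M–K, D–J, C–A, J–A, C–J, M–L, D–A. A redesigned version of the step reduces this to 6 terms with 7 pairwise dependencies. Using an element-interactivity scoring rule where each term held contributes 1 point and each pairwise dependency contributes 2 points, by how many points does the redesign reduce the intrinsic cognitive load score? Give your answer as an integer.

1

Original: 7 × 1 + 7 × 2 = 7 + 14 = 21.
Redesigned: 6 × 1 + 7 × 2 = 6 + 14 = 20.
Reduction = 21 − 20 = 1.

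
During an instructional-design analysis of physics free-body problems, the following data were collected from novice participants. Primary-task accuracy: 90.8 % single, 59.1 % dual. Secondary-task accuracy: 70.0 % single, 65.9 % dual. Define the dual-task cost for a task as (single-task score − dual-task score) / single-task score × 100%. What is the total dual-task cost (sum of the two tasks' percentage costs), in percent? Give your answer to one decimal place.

40.8

Primary cost = (90.8 − 59.1) / 90.8 × 100% = 34.9119%.
Secondary cost = (70.0 − 65.9) / 70.0 × 100% = 5.8571%.
Total = 34.9119% + 5.8571% = 40.7690% ≈ 40.8%.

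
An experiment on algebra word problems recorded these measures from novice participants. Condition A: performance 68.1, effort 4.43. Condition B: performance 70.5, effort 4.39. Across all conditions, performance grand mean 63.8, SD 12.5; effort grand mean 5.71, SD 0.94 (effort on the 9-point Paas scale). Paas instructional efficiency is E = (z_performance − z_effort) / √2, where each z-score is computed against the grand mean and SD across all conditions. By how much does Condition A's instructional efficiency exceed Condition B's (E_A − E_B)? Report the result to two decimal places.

-0.17

Condition A: z_P = (68.1 − 63.8)/12.5 = 0.3440; z_E = (4.43 − 5.71)/0.94 = -1.3617; E_A = (0.3440 − (-1.3617))/√2 = 1.2061.
Condition B: z_P = (70.5 − 63.8)/12.5 = 0.5360; z_E = (4.39 − 5.71)/0.94 = -1.4043; E_B = (0.5360 − (-1.4043))/√2 = 1.3720.
E_A − E_B = 1.2061 − 1.3720 = -0.1659 ≈ -0.17.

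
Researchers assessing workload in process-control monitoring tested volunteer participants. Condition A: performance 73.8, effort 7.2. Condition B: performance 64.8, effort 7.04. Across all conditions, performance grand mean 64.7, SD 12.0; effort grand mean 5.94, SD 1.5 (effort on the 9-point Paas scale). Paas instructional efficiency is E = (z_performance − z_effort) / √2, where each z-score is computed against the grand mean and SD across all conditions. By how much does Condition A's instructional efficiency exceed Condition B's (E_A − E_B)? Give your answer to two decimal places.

Condition A: z_P = (73.8 − 64.7)/12.0 = 0.7583; z_E = (7.2 − 5.94)/1.5 = 0.8400; E_A = (0.7583 − 0.8400)/√2 = -0.0578.
Condition B: z_P = (64.8 − 64.7)/12.0 = 0.0083; z_E = (7.04 − 5.94)/1.5 = 0.7333; E_B = (0.0083 − 0.7333)/√2 = -0.5127.
E_A − E_B = -0.0578 − (-0.5127) = 0.4549 ≈ 0.45.

0.45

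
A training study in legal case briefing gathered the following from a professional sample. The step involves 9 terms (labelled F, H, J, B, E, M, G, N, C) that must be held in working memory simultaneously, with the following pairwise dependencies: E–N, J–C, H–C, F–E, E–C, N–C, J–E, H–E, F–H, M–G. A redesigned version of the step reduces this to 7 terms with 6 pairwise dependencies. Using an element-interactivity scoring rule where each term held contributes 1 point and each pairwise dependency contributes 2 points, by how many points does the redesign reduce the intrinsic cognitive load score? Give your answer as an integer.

Original: 9 × 1 + 10 × 2 = 9 + 20 = 29.
Redesigned: 7 × 1 + 6 × 2 = 7 + 12 = 19.
Reduction = 29 − 19 = 10.

10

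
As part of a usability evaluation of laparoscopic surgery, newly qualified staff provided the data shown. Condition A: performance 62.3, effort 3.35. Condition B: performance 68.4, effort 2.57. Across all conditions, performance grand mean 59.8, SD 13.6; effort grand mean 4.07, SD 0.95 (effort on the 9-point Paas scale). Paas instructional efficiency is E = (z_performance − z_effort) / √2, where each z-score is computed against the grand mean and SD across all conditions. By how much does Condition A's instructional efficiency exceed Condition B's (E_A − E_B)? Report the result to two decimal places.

-0.90

Condition A: z_P = (62.3 − 59.8)/13.6 = 0.1838; z_E = (3.35 − 4.07)/0.95 = -0.7579; E_A = (0.1838 − (-0.7579))/√2 = 0.6659.
Condition B: z_P = (68.4 − 59.8)/13.6 = 0.6324; z_E = (2.57 − 4.07)/0.95 = -1.5789; E_B = (0.6324 − (-1.5789))/√2 = 1.5636.
E_A − E_B = 0.6659 − 1.5636 = -0.8977 ≈ -0.90.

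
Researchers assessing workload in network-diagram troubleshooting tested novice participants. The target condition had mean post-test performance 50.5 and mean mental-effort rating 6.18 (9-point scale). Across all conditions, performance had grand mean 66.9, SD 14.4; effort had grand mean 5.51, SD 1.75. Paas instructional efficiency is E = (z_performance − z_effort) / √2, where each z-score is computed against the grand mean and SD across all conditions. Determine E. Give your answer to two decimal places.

-1.08

z_performance = (50.5 − 66.9) / 14.4 = -16.4000 / 14.4 = -1.1389.
z_effort = (6.18 − 5.51) / 1.75 = 0.6700 / 1.75 = 0.3829.
z_P − z_E = -1.1389 − 0.3829 = -1.5218.
E = -1.5218 / √2 = -1.5218 / 1.41421 = -1.0761 ≈ -1.08.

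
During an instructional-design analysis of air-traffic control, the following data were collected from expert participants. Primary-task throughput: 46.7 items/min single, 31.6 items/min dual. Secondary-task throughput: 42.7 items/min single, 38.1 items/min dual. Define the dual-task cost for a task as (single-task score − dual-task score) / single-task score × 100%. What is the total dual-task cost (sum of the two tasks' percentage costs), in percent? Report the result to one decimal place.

43.1

Primary cost = (46.7 − 31.6) / 46.7 × 100% = 32.3340%.
Secondary cost = (42.7 − 38.1) / 42.7 × 100% = 10.7728%.
Total = 32.3340% + 10.7728% = 43.1068% ≈ 43.1%.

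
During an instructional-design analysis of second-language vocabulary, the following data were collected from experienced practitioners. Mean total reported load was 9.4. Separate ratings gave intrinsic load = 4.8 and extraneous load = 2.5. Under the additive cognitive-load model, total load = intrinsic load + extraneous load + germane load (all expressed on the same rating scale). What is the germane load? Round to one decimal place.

germane load = total − intrinsic − extraneous
             = 9.4 − 4.8 − 2.5 = 2.1.

2.1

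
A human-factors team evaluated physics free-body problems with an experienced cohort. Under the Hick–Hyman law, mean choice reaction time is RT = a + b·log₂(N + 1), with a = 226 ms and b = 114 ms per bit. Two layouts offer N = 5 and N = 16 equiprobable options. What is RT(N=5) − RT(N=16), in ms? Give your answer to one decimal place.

-171.3

RT(5) = 226 + 114·log₂(6) = 226 + 114·2.5850 = 520.6900 ms.
RT(16) = 226 + 114·log₂(17) = 226 + 114·4.0875 = 691.9750 ms.
Difference = 520.6900 − 691.9750 = -171.2850 ≈ -171.3 ms.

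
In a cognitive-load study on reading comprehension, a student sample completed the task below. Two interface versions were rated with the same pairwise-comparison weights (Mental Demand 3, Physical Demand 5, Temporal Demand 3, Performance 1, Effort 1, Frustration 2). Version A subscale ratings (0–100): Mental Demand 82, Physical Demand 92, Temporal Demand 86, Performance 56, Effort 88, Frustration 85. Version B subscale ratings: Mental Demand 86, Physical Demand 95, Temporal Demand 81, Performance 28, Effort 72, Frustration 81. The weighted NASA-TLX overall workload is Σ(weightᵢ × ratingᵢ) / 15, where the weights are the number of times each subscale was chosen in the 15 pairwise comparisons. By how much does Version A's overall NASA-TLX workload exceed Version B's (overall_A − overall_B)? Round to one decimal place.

Version A weighted sum = 3·82 + 5·92 + 3·86 + 1·56 + 1·88 + 2·85 = 246 + 460 + 258 + 56 + 88 + 170 = 1278; overall_A = 1278/15 = 85.2000.
Version B weighted sum = 3·86 + 5·95 + 3·81 + 1·28 + 1·72 + 2·81 = 258 + 475 + 243 + 28 + 72 + 162 = 1238; overall_B = 1238/15 = 82.5333.
Difference = 85.2000 − 82.5333 = 2.6667 ≈ 2.7.

2.7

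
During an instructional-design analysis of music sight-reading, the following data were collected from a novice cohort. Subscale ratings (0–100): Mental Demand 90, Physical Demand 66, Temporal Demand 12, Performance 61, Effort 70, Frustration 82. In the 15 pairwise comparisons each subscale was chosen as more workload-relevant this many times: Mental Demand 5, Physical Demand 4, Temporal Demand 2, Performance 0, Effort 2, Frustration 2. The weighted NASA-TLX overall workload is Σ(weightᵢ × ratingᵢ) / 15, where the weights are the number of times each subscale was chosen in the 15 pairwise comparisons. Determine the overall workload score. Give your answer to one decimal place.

The tallies are the weights (they sum to 15).
Weighted sum = 5·90 + 4·66 + 2·12 + 0·61 + 2·70 + 2·82
            = 450 + 264 + 24 + 0 + 140 + 164 = 1042.
Overall workload = 1042 / 15 = 69.4667 ≈ 69.5.

69.5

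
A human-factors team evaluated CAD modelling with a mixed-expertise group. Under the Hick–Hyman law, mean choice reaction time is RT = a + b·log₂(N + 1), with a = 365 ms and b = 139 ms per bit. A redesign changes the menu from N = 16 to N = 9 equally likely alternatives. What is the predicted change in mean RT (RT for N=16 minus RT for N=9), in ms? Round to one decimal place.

106.4

RT(16) = 365 + 139·log₂(17) = 365 + 139·4.0875 = 933.1625 ms.
RT(9) = 365 + 139·log₂(10) = 365 + 139·3.3219 = 826.7441 ms.
Difference = 933.1625 − 826.7441 = 106.4184 ≈ 106.4 ms.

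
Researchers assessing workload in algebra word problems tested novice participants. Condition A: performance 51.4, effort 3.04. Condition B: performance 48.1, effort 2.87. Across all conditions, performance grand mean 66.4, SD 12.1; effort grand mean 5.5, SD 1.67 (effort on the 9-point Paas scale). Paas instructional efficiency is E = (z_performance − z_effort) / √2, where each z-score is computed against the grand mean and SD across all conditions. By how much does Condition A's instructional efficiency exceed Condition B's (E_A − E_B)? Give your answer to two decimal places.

0.12

Condition A: z_P = (51.4 − 66.4)/12.1 = -1.2397; z_E = (3.04 − 5.5)/1.67 = -1.4731; E_A = (-1.2397 − (-1.4731))/√2 = 0.1650.
Condition B: z_P = (48.1 − 66.4)/12.1 = -1.5124; z_E = (2.87 − 5.5)/1.67 = -1.5749; E_B = (-1.5124 − (-1.5749))/√2 = 0.0442.
E_A − E_B = 0.1650 − 0.0442 = 0.1208 ≈ 0.12.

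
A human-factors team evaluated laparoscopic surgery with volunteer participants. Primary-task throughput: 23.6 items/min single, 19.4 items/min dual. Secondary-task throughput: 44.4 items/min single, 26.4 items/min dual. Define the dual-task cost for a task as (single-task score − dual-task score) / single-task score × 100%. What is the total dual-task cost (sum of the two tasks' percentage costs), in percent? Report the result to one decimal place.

Primary cost = (23.6 − 19.4) / 23.6 × 100% = 17.7966%.
Secondary cost = (44.4 − 26.4) / 44.4 × 100% = 40.5405%.
Total = 17.7966% + 40.5405% = 58.3371% ≈ 58.3%.

58.3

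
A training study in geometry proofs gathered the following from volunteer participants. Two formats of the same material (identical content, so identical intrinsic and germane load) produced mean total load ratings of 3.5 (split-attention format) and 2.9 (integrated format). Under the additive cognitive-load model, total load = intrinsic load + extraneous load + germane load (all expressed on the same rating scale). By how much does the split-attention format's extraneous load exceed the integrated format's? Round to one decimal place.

0.6

Intrinsic and germane load are equal across formats, so the difference in total load equals the difference in extraneous load.
Extraneous-load difference = 3.5 − 2.9 = 0.6.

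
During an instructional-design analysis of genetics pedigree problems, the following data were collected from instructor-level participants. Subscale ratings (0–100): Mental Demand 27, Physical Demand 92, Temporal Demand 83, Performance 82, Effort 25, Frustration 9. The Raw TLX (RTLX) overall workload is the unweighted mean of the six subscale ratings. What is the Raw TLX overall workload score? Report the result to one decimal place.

Sum of ratings = 27 + 92 + 83 + 82 + 25 + 9 = 318.
RTLX = 318 / 6 = 53.0000 ≈ 53.0.

53.0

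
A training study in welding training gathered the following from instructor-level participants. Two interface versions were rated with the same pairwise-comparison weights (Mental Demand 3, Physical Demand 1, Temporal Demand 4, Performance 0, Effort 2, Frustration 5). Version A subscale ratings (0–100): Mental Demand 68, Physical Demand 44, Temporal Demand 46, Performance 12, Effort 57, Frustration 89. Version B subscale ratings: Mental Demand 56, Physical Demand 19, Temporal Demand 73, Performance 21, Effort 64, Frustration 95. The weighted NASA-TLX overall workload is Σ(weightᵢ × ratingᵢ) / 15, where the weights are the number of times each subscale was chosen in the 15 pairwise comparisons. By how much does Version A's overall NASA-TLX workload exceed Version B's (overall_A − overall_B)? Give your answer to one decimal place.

Version A weighted sum = 3·68 + 1·44 + 4·46 + 0·12 + 2·57 + 5·89 = 204 + 44 + 184 + 0 + 114 + 445 = 991; overall_A = 991/15 = 66.0667.
Version B weighted sum = 3·56 + 1·19 + 4·73 + 0·21 + 2·64 + 5·95 = 168 + 19 + 292 + 0 + 128 + 475 = 1082; overall_B = 1082/15 = 72.1333.
Difference = 66.0667 − 72.1333 = -6.0666 ≈ -6.1.

-6.1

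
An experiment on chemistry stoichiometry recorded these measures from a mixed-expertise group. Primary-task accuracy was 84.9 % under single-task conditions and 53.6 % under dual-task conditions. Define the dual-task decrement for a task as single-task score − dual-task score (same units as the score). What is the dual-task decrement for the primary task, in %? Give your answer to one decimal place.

Decrement = 84.9 − 53.6 = 31.3000 % ≈ 31.3 %.

31.3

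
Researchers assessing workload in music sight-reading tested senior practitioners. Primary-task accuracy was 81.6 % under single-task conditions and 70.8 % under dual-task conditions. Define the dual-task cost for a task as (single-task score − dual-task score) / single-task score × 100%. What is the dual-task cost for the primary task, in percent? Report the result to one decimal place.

13.2

Cost = (81.6 − 70.8) / 81.6 × 100%
     = 10.8000 / 81.6 × 100% = 13.2353%.
≈ 13.2%.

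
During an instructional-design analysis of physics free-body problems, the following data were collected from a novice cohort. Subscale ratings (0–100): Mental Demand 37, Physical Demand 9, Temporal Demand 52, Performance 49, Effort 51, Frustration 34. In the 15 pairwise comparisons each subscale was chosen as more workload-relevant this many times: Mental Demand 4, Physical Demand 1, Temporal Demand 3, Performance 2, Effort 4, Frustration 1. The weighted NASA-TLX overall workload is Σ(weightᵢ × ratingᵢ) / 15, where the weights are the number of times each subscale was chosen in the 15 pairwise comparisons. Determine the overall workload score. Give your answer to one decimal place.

The tallies are the weights (they sum to 15).
Weighted sum = 4·37 + 1·9 + 3·52 + 2·49 + 4·51 + 1·34
            = 148 + 9 + 156 + 98 + 204 + 34 = 649.
Overall workload = 649 / 15 = 43.2667 ≈ 43.3.

43.3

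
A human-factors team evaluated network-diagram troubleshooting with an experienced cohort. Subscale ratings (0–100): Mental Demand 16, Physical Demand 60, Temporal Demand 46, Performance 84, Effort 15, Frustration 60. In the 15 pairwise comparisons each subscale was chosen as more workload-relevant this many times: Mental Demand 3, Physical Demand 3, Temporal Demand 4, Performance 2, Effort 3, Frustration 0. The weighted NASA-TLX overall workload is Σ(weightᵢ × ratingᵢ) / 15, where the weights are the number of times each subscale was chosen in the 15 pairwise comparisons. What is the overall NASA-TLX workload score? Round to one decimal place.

The tallies are the weights (they sum to 15).
Weighted sum = 3·16 + 3·60 + 4·46 + 2·84 + 3·15 + 0·60
            = 48 + 180 + 184 + 168 + 45 + 0 = 625.
Overall workload = 625 / 15 = 41.6667 ≈ 41.7.

41.7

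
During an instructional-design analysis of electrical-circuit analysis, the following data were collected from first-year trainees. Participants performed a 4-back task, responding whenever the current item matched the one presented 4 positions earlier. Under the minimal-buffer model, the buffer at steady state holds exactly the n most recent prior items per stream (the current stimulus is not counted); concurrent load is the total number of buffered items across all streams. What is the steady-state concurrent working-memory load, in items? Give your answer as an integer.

The buffer holds the 4 most recent prior items.
Steady-state concurrent load = 4 items.

4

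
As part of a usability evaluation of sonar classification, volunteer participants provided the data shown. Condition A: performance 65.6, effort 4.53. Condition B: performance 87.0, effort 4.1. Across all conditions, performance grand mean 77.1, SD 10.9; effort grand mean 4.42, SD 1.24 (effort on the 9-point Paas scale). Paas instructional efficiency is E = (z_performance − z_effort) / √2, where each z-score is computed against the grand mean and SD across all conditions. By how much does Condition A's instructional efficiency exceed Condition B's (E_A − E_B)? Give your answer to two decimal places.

-1.63

Condition A: z_P = (65.6 − 77.1)/10.9 = -1.0550; z_E = (4.53 − 4.42)/1.24 = 0.0887; E_A = (-1.0550 − 0.0887)/√2 = -0.8087.
Condition B: z_P = (87.0 − 77.1)/10.9 = 0.9083; z_E = (4.1 − 4.42)/1.24 = -0.2581; E_B = (0.9083 − (-0.2581))/√2 = 0.8248.
E_A − E_B = -0.8087 − 0.8248 = -1.6335 ≈ -1.63.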